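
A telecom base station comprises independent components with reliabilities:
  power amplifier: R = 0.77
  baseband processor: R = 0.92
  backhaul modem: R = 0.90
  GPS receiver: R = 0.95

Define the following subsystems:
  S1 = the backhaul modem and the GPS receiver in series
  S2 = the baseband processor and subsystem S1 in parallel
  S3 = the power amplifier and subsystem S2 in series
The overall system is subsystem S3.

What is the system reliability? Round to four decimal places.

Series (backhaul modem and GPS receiver): 0.900000 × 0.950000 = 0.855000
Parallel (baseband processor and [0.855000]): 1 − (1 − 0.920000)(1 − 0.855000) = 0.988400
Series (power amplifier and [0.988400]): 0.770000 × 0.988400 = 0.7611

0.7611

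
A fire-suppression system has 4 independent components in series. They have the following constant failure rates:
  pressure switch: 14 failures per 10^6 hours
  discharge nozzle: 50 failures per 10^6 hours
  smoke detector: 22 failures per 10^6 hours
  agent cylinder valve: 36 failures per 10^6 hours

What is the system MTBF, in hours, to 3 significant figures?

Series of exponential components: λ_sys = Σ λ_i
λ_sys = 0.000014 + 0.000050 + 0.000022 + 0.000036 = 1.2200e-04 /h
MTBF = 1 / λ_sys = 8200 h

8200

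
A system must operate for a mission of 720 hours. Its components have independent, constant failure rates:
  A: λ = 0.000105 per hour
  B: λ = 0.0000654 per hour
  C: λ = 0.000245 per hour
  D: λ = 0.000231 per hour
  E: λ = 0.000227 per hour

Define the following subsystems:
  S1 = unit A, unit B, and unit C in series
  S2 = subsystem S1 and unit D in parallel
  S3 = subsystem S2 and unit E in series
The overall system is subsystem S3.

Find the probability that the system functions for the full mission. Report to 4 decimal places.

R(A) = exp(−0.000105 × 720) = 0.927187
R(B) = exp(−0.0000654 × 720) = 0.954003
R(C) = exp(−0.000245 × 720) = 0.838283
R(D) = exp(−0.000231 × 720) = 0.846775
R(E) = exp(−0.000227 × 720) = 0.849217
Series (A, B, and C): 0.927187 × 0.954003 × 0.838283 = 0.741494
Parallel ([0.741494] and D): 1 − (1 − 0.741494)(1 − 0.846775) = 0.960390
Series ([0.960390] and E): 0.960390 × 0.849217 = 0.8156

0.8156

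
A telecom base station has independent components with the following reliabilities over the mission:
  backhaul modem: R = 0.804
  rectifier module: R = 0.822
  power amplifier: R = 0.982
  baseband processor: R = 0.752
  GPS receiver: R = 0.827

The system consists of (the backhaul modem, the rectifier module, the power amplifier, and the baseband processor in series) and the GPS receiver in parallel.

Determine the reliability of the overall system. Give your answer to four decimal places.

Series (backhaul modem, rectifier module, power amplifier, and baseband processor): 0.804000 × 0.822000 × 0.982000 × 0.752000 = 0.488042
Parallel ([0.488042] and GPS receiver): 1 − (1 − 0.488042)(1 − 0.827000) = 0.9114

0.9114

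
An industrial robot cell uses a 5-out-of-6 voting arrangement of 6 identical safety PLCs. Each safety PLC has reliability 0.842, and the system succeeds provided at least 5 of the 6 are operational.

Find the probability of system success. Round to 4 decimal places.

0.7576

R = Σ_{i=5}^{6} C(6,i) p^i (1−p)^{6−i} with p = 0.842
C(6,5)·0.842^5·0.158^1 = 0.401207
C(6,6)·0.842^6·0.158^0 = 0.356347
Sum = 0.7576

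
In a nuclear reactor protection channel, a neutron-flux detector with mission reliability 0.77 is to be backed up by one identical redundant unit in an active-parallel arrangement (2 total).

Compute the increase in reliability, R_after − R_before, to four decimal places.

R_before = 0.77
R_after = 1 − (1 − 0.77)^2 = 0.9471
ΔR = 0.9471 − 0.77 = 0.1771

0.1771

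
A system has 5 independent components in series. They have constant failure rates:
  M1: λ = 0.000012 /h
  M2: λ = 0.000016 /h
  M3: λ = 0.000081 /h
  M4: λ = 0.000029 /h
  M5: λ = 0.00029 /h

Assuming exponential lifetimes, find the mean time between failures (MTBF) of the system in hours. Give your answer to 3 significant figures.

2340

Series of exponential components: λ_sys = Σ λ_i
λ_sys = 0.000012 + 0.000016 + 0.000081 + 0.000029 + 0.00029 = 4.2800e-04 /h
MTBF = 1 / λ_sys = 2340 h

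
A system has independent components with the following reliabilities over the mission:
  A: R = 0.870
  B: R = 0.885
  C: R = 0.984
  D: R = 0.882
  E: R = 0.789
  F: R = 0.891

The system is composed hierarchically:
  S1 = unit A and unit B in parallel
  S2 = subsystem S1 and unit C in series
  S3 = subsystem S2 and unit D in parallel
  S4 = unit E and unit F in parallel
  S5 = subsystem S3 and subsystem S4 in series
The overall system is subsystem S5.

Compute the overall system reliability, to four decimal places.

Parallel (A and B): 1 − (1 − 0.870000)(1 − 0.885000) = 0.985050
Series ([0.985050] and C): 0.985050 × 0.984000 = 0.969289
Parallel ([0.969289] and D): 1 − (1 − 0.969289)(1 − 0.882000) = 0.996376
Parallel (E and F): 1 − (1 − 0.789000)(1 − 0.891000) = 0.977001
Series ([0.996376] and [0.977001]): 0.996376 × 0.977001 = 0.9735

0.9735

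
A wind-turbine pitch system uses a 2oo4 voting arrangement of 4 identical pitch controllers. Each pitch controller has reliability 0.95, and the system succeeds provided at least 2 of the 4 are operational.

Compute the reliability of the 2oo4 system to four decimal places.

R = Σ_{i=2}^{4} C(4,i) p^i (1−p)^{4−i} with p = 0.95
C(4,2)·0.95^2·0.05^2 = 0.013538
C(4,3)·0.95^3·0.05^1 = 0.171475
C(4,4)·0.95^4·0.05^0 = 0.814506
Sum = 0.9995

0.9995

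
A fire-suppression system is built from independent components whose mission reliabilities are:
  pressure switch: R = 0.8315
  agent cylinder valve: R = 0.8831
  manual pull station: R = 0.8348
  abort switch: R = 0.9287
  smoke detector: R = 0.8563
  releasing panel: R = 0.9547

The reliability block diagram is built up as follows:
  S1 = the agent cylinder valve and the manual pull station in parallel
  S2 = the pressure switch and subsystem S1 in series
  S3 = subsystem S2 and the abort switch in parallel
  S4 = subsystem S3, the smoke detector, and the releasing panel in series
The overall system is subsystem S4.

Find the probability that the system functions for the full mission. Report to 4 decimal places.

0.8068

Parallel (agent cylinder valve and manual pull station): 1 − (1 − 0.883100)(1 − 0.834800) = 0.980688
Series (pressure switch and [0.980688]): 0.831500 × 0.980688 = 0.815442
Parallel ([0.815442] and abort switch): 1 − (1 − 0.815442)(1 − 0.928700) = 0.986841
Series ([0.986841], smoke detector, and releasing panel): 0.986841 × 0.856300 × 0.954700 = 0.8068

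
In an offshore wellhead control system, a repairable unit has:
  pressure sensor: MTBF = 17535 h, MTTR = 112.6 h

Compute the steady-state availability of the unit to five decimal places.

A(pressure sensor) = MTBF/(MTBF+MTTR) = 17535/(17535+112.6) = 0.99362

0.99362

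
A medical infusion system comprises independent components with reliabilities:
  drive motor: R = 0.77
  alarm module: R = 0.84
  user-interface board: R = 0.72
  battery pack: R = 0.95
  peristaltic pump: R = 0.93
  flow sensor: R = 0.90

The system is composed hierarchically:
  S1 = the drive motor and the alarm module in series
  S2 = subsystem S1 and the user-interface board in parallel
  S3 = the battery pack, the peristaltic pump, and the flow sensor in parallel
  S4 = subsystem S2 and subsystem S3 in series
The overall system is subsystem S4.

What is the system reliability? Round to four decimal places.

0.9008

Series (drive motor and alarm module): 0.770000 × 0.840000 = 0.646800
Parallel ([0.646800] and user-interface board): 1 − (1 − 0.646800)(1 − 0.720000) = 0.901104
Parallel (battery pack, peristaltic pump, and flow sensor): 1 − (1 − 0.950000)(1 − 0.930000)(1 − 0.900000) = 0.999650
Series ([0.901104] and [0.999650]): 0.901104 × 0.999650 = 0.9008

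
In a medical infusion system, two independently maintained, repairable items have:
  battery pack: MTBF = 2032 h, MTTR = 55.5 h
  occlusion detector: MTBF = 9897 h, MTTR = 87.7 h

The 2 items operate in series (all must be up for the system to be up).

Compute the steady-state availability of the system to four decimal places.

0.9649

A(battery pack) = MTBF/(MTBF+MTTR) = 2032/(2032+55.5) = 0.973413
A(occlusion detector) = MTBF/(MTBF+MTTR) = 9897/(9897+87.7) = 0.991217
Series availability: 0.973413 × 0.991217 = 0.9649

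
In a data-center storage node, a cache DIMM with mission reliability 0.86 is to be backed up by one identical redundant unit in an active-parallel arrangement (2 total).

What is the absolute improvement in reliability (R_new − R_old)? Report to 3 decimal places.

0.120

R_before = 0.86
R_after = 1 − (1 − 0.86)^2 = 0.980
ΔR = 0.980 − 0.86 = 0.120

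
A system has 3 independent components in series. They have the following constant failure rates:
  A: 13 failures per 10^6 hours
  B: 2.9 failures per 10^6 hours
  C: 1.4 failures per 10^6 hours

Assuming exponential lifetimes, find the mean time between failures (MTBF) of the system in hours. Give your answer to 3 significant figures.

Series of exponential components: λ_sys = Σ λ_i
λ_sys = 0.000013 + 0.0000029 + 0.0000014 = 1.7300e-05 /h
MTBF = 1 / λ_sys = 57800 h

57800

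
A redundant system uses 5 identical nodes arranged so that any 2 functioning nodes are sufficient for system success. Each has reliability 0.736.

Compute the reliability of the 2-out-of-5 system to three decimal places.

R = Σ_{i=2}^{5} C(5,i) p^i (1−p)^{5−i} with p = 0.736
C(5,2)·0.736^2·0.264^3 = 0.09967
C(5,3)·0.736^3·0.264^2 = 0.27787
C(5,4)·0.736^4·0.264^1 = 0.38733
C(5,5)·0.736^5·0.264^0 = 0.21597
Sum = 0.981

0.981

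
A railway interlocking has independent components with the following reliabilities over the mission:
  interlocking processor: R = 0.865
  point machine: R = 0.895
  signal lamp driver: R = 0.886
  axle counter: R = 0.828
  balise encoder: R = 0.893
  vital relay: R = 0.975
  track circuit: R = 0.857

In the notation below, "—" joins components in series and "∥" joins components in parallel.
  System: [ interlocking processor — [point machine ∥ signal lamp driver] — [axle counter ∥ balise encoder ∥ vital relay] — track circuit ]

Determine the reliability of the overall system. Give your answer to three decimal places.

0.732

Parallel (point machine and signal lamp driver): 1 − (1 − 0.89500)(1 − 0.88600) = 0.98803
Parallel (axle counter, balise encoder, and vital relay): 1 − (1 − 0.82800)(1 − 0.89300)(1 − 0.97500) = 0.99954
Series (interlocking processor, [0.98803], [0.99954], and track circuit): 0.86500 × 0.98803 × 0.99954 × 0.85700 = 0.732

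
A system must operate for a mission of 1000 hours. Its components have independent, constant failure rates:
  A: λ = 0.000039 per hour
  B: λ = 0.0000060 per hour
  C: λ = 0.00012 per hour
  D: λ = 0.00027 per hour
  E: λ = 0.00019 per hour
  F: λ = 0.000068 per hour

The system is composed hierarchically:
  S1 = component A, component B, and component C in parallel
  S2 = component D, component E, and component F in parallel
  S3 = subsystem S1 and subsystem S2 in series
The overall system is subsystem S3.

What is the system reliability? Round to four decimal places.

R(A) = exp(−0.000039 × 1000) = 0.961751
R(B) = exp(−0.0000060 × 1000) = 0.994018
R(C) = exp(−0.00012 × 1000) = 0.886920
R(D) = exp(−0.00027 × 1000) = 0.763379
R(E) = exp(−0.00019 × 1000) = 0.826959
R(F) = exp(−0.000068 × 1000) = 0.934260
Parallel (A, B, and C): 1 − (1 − 0.961751)(1 − 0.994018)(1 − 0.886920) = 0.999974
Parallel (D, E, and F): 1 − (1 − 0.763379)(1 − 0.826959)(1 − 0.934260) = 0.997308
Series ([0.999974] and [0.997308]): 0.999974 × 0.997308 = 0.9973

0.9973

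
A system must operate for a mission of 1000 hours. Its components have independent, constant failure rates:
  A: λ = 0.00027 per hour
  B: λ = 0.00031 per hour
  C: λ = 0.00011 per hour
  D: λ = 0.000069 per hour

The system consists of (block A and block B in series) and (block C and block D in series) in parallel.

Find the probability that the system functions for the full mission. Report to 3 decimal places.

R(A) = exp(−0.00027 × 1000) = 0.76338
R(B) = exp(−0.00031 × 1000) = 0.73345
R(C) = exp(−0.00011 × 1000) = 0.89583
R(D) = exp(−0.000069 × 1000) = 0.93333
Series (A and B): 0.76338 × 0.73345 = 0.55990
Series (C and D): 0.89583 × 0.93333 = 0.83611
Parallel ([0.55990] and [0.83611]): 1 − (1 − 0.55990)(1 − 0.83611) = 0.928

0.928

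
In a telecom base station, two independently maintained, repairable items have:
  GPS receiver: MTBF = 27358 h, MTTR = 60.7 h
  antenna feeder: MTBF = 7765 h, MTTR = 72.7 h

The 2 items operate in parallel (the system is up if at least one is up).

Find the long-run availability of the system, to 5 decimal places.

A(GPS receiver) = MTBF/(MTBF+MTTR) = 27358/(27358+60.7) = 0.997786
A(antenna feeder) = MTBF/(MTBF+MTTR) = 7765/(7765+72.7) = 0.990724
Parallel availability: 1 − (1 − 0.997786)(1 − 0.990724) = 0.99998

0.99998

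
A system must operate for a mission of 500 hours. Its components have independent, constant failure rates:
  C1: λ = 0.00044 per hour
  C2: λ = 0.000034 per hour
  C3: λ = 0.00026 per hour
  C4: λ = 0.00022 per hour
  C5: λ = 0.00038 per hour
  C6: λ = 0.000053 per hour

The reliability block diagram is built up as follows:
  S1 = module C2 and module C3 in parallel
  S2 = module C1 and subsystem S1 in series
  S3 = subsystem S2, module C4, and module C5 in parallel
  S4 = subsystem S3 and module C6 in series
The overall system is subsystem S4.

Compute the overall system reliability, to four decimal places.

R(C1) = exp(−0.00044 × 500) = 0.802519
R(C2) = exp(−0.000034 × 500) = 0.983144
R(C3) = exp(−0.00026 × 500) = 0.878095
R(C4) = exp(−0.00022 × 500) = 0.895834
R(C5) = exp(−0.00038 × 500) = 0.826959
R(C6) = exp(−0.000053 × 500) = 0.973848
Parallel (C2 and C3): 1 − (1 − 0.983144)(1 − 0.878095) = 0.997945
Series (C1 and [0.997945]): 0.802519 × 0.997945 = 0.800870
Parallel ([0.800870], C4, and C5): 1 − (1 − 0.800870)(1 − 0.895834)(1 − 0.826959) = 0.996411
Series ([0.996411] and C6): 0.996411 × 0.973848 = 0.9704

0.9704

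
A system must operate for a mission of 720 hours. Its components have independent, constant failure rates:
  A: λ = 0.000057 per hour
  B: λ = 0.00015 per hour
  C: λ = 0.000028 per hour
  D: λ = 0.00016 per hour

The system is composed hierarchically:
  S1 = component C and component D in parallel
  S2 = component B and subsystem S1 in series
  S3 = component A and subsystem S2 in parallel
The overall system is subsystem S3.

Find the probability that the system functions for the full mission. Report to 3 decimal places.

R(A) = exp(−0.000057 × 720) = 0.95979
R(B) = exp(−0.00015 × 720) = 0.89763
R(C) = exp(−0.000028 × 720) = 0.98004
R(D) = exp(−0.00016 × 720) = 0.89119
Parallel (C and D): 1 − (1 − 0.98004)(1 − 0.89119) = 0.99783
Series (B and [0.99783]): 0.89763 × 0.99783 = 0.89568
Parallel (A and [0.89568]): 1 − (1 − 0.95979)(1 − 0.89568) = 0.996

0.996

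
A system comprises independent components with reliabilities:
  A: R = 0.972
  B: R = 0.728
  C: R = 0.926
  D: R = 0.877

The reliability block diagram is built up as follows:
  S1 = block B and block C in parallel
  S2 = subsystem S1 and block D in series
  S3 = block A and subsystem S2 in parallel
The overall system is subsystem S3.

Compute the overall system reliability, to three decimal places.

0.996

Parallel (B and C): 1 − (1 − 0.72800)(1 − 0.92600) = 0.97987
Series ([0.97987] and D): 0.97987 × 0.87700 = 0.85935
Parallel (A and [0.85935]): 1 − (1 − 0.97200)(1 − 0.85935) = 0.996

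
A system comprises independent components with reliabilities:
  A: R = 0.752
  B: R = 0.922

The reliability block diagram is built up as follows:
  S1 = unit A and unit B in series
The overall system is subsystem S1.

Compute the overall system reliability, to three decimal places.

Series (A and B): 0.75200 × 0.92200 = 0.693

0.693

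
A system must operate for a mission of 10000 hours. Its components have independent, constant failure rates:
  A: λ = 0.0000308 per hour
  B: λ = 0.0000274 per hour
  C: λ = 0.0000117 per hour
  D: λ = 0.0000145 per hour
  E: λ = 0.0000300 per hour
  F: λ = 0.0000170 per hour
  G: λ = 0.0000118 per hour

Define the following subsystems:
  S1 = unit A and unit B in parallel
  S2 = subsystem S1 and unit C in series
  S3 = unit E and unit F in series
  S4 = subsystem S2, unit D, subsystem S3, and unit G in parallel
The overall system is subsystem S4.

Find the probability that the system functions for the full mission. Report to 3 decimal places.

R(A) = exp(−0.0000308 × 10000) = 0.73492
R(B) = exp(−0.0000274 × 10000) = 0.76033
R(C) = exp(−0.0000117 × 10000) = 0.88959
R(D) = exp(−0.0000145 × 10000) = 0.86502
R(E) = exp(−0.0000300 × 10000) = 0.74082
R(F) = exp(−0.0000170 × 10000) = 0.84366
R(G) = exp(−0.0000118 × 10000) = 0.88870
Parallel (A and B): 1 − (1 − 0.73492)(1 − 0.76033) = 0.93647
Series ([0.93647] and C): 0.93647 × 0.88959 = 0.83307
Series (E and F): 0.74082 × 0.84366 = 0.62500
Parallel ([0.83307], D, [0.62500], and G): 1 − (1 − 0.83307)(1 − 0.86502)(1 − 0.62500)(1 − 0.88870) = 0.999

0.999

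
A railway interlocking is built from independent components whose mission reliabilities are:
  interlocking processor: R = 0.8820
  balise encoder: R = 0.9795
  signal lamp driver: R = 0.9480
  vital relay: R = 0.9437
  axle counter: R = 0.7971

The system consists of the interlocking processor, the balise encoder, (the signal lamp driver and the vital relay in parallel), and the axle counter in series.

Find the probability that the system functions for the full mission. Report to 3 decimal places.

0.687

Parallel (signal lamp driver and vital relay): 1 − (1 − 0.94800)(1 − 0.94370) = 0.99707
Series (interlocking processor, balise encoder, [0.99707], and axle counter): 0.88200 × 0.97950 × 0.99707 × 0.79710 = 0.687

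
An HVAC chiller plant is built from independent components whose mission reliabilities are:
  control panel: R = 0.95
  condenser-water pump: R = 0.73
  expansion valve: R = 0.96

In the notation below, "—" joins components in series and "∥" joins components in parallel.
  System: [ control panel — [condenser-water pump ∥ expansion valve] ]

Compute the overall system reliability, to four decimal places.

0.9397

Parallel (condenser-water pump and expansion valve): 1 − (1 − 0.730000)(1 − 0.960000) = 0.989200
Series (control panel and [0.989200]): 0.950000 × 0.989200 = 0.9397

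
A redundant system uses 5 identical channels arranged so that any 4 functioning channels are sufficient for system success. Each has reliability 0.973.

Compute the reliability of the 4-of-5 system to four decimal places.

R = Σ_{i=4}^{5} C(5,i) p^i (1−p)^{5−i} with p = 0.973
C(5,4)·0.973^4·0.027^1 = 0.121000
C(5,5)·0.973^5·0.027^0 = 0.872096
Sum = 0.9931

0.9931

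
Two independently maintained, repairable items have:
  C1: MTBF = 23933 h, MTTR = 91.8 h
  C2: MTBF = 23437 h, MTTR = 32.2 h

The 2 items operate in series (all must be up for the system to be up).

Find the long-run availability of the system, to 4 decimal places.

A(C1) = MTBF/(MTBF+MTTR) = 23933/(23933+91.8) = 0.996179
A(C2) = MTBF/(MTBF+MTTR) = 23437/(23437+32.2) = 0.998628
Series availability: 0.996179 × 0.998628 = 0.9948

0.9948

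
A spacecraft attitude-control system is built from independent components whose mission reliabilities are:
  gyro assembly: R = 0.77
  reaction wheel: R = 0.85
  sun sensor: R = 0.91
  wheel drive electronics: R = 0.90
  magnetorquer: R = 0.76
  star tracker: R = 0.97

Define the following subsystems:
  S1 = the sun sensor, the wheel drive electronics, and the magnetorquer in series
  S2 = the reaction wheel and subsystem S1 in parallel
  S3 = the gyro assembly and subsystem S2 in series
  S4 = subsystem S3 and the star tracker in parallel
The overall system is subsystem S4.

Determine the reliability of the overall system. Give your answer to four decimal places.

0.9918

Series (sun sensor, wheel drive electronics, and magnetorquer): 0.910000 × 0.900000 × 0.760000 = 0.622440
Parallel (reaction wheel and [0.622440]): 1 − (1 − 0.850000)(1 − 0.622440) = 0.943366
Series (gyro assembly and [0.943366]): 0.770000 × 0.943366 = 0.726392
Parallel ([0.726392] and star tracker): 1 − (1 − 0.726392)(1 − 0.970000) = 0.9918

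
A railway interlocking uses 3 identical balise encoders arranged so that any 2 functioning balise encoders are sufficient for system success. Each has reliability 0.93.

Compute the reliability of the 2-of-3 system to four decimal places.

0.9860

R = Σ_{i=2}^{3} C(3,i) p^i (1−p)^{3−i} with p = 0.93
C(3,2)·0.93^2·0.07^1 = 0.181629
C(3,3)·0.93^3·0.07^0 = 0.804357
Sum = 0.9860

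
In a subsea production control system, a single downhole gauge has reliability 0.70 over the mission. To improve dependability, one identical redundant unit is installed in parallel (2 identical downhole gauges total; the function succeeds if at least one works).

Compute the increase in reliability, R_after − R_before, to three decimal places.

0.210

R_before = 0.70
R_after = 1 − (1 − 0.70)^2 = 0.910
ΔR = 0.910 − 0.70 = 0.210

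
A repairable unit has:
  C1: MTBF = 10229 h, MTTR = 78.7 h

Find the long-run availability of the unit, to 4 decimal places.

A(C1) = MTBF/(MTBF+MTTR) = 10229/(10229+78.7) = 0.9924

0.9924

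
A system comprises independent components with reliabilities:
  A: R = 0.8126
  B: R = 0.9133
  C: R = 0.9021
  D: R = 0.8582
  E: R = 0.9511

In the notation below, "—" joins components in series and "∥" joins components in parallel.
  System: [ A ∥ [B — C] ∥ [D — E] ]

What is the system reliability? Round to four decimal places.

0.9939

Series (B and C): 0.913300 × 0.902100 = 0.823888
Series (D and E): 0.858200 × 0.951100 = 0.816234
Parallel (A, [0.823888], and [0.816234]): 1 − (1 − 0.812600)(1 − 0.823888)(1 − 0.816234) = 0.9939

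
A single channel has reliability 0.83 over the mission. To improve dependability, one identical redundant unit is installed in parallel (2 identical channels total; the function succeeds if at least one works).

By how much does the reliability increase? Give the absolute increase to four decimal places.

0.1411

R_before = 0.83
R_after = 1 − (1 − 0.83)^2 = 0.9711
ΔR = 0.9711 − 0.83 = 0.1411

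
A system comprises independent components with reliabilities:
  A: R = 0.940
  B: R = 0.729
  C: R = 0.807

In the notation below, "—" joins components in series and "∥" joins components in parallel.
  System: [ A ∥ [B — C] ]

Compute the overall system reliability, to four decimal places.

Series (B and C): 0.729000 × 0.807000 = 0.588303
Parallel (A and [0.588303]): 1 − (1 − 0.940000)(1 − 0.588303) = 0.9753

0.9753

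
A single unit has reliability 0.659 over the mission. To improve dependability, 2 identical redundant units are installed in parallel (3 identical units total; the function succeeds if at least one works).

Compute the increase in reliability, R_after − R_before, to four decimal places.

0.3013

R_before = 0.659
R_after = 1 − (1 − 0.659)^3 = 0.9603
ΔR = 0.9603 − 0.659 = 0.3013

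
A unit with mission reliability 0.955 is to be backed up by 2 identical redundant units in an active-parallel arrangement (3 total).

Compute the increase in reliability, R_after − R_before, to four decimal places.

R_before = 0.955
R_after = 1 − (1 − 0.955)^3 = 0.9999
ΔR = 0.9999 − 0.955 = 0.0449

0.0449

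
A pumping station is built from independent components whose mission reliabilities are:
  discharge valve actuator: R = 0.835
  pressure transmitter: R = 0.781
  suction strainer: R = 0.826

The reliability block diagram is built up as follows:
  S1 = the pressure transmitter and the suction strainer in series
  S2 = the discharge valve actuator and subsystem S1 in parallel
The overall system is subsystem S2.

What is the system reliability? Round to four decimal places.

Series (pressure transmitter and suction strainer): 0.781000 × 0.826000 = 0.645106
Parallel (discharge valve actuator and [0.645106]): 1 − (1 − 0.835000)(1 − 0.645106) = 0.9414

0.9414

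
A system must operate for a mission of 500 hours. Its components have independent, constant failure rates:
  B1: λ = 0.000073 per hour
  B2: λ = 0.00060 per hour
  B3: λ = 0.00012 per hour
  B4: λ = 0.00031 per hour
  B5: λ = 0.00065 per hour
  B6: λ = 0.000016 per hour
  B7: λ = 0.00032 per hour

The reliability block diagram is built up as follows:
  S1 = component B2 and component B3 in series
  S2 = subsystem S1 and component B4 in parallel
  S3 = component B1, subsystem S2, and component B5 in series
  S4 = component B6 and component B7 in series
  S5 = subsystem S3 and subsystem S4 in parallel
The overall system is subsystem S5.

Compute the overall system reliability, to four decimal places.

0.9484

R(B1) = exp(−0.000073 × 500) = 0.964158
R(B2) = exp(−0.00060 × 500) = 0.740818
R(B3) = exp(−0.00012 × 500) = 0.941765
R(B4) = exp(−0.00031 × 500) = 0.856415
R(B5) = exp(−0.00065 × 500) = 0.722527
R(B6) = exp(−0.000016 × 500) = 0.992032
R(B7) = exp(−0.00032 × 500) = 0.852144
Series (B2 and B3): 0.740818 × 0.941765 = 0.697676
Parallel ([0.697676] and B4): 1 − (1 − 0.697676)(1 − 0.856415) = 0.956591
Series (B1, [0.956591], and B5): 0.964158 × 0.956591 × 0.722527 = 0.666390
Series (B6 and B7): 0.992032 × 0.852144 = 0.845354
Parallel ([0.666390] and [0.845354]): 1 − (1 − 0.666390)(1 − 0.845354) = 0.9484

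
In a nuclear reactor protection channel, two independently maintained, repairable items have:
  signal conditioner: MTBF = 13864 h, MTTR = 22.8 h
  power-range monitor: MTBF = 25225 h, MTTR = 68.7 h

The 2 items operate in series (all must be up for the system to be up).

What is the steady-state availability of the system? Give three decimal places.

0.996

A(signal conditioner) = MTBF/(MTBF+MTTR) = 13864/(13864+22.8) = 0.998358
A(power-range monitor) = MTBF/(MTBF+MTTR) = 25225/(25225+68.7) = 0.997284
Series availability: 0.998358 × 0.997284 = 0.996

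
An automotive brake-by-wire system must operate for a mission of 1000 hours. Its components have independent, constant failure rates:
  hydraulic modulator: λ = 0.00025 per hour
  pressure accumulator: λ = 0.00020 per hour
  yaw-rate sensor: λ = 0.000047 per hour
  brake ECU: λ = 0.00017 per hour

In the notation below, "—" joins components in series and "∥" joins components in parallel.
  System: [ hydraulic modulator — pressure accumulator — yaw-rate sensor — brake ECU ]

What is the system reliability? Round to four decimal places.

R(hydraulic modulator) = exp(−0.00025 × 1000) = 0.778801
R(pressure accumulator) = exp(−0.00020 × 1000) = 0.818731
R(yaw-rate sensor) = exp(−0.000047 × 1000) = 0.954087
R(brake ECU) = exp(−0.00017 × 1000) = 0.843665
Series (hydraulic modulator, pressure accumulator, yaw-rate sensor, and brake ECU): 0.778801 × 0.818731 × 0.954087 × 0.843665 = 0.5132

0.5132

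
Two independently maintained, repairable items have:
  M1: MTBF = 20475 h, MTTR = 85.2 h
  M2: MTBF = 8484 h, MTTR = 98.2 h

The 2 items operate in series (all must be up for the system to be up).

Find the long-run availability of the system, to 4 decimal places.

A(M1) = MTBF/(MTBF+MTTR) = 20475/(20475+85.2) = 0.995856
A(M2) = MTBF/(MTBF+MTTR) = 8484/(8484+98.2) = 0.988558
Series availability: 0.995856 × 0.988558 = 0.9845

0.9845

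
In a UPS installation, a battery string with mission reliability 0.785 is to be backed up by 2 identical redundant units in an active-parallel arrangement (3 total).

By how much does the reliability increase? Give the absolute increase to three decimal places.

R_before = 0.785
R_after = 1 − (1 − 0.785)^3 = 0.990
ΔR = 0.990 − 0.785 = 0.205

0.205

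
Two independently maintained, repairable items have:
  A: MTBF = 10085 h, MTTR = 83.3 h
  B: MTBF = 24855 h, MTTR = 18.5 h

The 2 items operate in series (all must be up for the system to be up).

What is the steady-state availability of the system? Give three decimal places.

A(A) = MTBF/(MTBF+MTTR) = 10085/(10085+83.3) = 0.991808
A(B) = MTBF/(MTBF+MTTR) = 24855/(24855+18.5) = 0.999256
Series availability: 0.991808 × 0.999256 = 0.991

0.991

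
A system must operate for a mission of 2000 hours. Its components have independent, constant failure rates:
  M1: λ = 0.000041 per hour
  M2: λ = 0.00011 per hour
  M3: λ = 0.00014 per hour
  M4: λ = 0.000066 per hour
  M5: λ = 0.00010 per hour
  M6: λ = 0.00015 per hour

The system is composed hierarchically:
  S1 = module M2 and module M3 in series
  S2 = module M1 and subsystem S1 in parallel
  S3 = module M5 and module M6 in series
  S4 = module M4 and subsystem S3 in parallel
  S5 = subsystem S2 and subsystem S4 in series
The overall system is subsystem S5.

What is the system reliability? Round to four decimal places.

0.9219

R(M1) = exp(−0.000041 × 2000) = 0.921272
R(M2) = exp(−0.00011 × 2000) = 0.802519
R(M3) = exp(−0.00014 × 2000) = 0.755784
R(M4) = exp(−0.000066 × 2000) = 0.876341
R(M5) = exp(−0.00010 × 2000) = 0.818731
R(M6) = exp(−0.00015 × 2000) = 0.740818
Series (M2 and M3): 0.802519 × 0.755784 = 0.606531
Parallel (M1 and [0.606531]): 1 − (1 − 0.921272)(1 − 0.606531) = 0.969023
Series (M5 and M6): 0.818731 × 0.740818 = 0.606531
Parallel (M4 and [0.606531]): 1 − (1 − 0.876341)(1 − 0.606531) = 0.951344
Series ([0.969023] and [0.951344]): 0.969023 × 0.951344 = 0.9219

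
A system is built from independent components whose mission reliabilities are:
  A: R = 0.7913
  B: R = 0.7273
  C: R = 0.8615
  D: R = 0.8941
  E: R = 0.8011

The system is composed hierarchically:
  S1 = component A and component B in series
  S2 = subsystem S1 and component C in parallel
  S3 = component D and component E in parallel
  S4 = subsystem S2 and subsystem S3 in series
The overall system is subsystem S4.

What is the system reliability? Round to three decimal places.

0.921

Series (A and B): 0.79130 × 0.72730 = 0.57551
Parallel ([0.57551] and C): 1 − (1 − 0.57551)(1 − 0.86150) = 0.94121
Parallel (D and E): 1 − (1 − 0.89410)(1 − 0.80110) = 0.97894
Series ([0.94121] and [0.97894]): 0.94121 × 0.97894 = 0.921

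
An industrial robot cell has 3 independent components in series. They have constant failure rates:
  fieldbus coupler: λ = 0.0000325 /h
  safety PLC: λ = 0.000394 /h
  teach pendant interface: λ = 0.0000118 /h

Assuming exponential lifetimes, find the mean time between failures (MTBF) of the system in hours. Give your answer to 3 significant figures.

Series of exponential components: λ_sys = Σ λ_i
λ_sys = 0.0000325 + 0.000394 + 0.0000118 = 4.3830e-04 /h
MTBF = 1 / λ_sys = 2280 h

2280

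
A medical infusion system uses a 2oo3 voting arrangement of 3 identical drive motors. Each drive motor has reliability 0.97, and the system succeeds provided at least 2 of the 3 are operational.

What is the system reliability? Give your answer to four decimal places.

R = Σ_{i=2}^{3} C(3,i) p^i (1−p)^{3−i} with p = 0.97
C(3,2)·0.97^2·0.03^1 = 0.084681
C(3,3)·0.97^3·0.03^0 = 0.912673
Sum = 0.9974

0.9974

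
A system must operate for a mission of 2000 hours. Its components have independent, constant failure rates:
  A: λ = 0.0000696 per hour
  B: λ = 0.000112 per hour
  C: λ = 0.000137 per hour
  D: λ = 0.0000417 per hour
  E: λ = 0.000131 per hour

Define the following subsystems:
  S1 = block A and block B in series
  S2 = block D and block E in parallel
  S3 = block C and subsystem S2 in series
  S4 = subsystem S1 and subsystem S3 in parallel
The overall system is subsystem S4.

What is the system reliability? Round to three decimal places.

0.923

R(A) = exp(−0.0000696 × 2000) = 0.87005
R(B) = exp(−0.000112 × 2000) = 0.79932
R(C) = exp(−0.000137 × 2000) = 0.76033
R(D) = exp(−0.0000417 × 2000) = 0.91998
R(E) = exp(−0.000131 × 2000) = 0.76951
Series (A and B): 0.87005 × 0.79932 = 0.69545
Parallel (D and E): 1 − (1 − 0.91998)(1 − 0.76951) = 0.98156
Series (C and [0.98156]): 0.76033 × 0.98156 = 0.74631
Parallel ([0.69545] and [0.74631]): 1 − (1 − 0.69545)(1 − 0.74631) = 0.923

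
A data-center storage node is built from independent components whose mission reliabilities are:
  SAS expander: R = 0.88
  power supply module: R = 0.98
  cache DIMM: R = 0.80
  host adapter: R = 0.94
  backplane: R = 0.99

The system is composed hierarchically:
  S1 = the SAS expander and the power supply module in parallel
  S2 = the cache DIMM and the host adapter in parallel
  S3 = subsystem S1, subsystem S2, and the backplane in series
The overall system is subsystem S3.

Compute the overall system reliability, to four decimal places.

Parallel (SAS expander and power supply module): 1 − (1 − 0.880000)(1 − 0.980000) = 0.997600
Parallel (cache DIMM and host adapter): 1 − (1 − 0.800000)(1 − 0.940000) = 0.988000
Series ([0.997600], [0.988000], and backplane): 0.997600 × 0.988000 × 0.990000 = 0.9758

0.9758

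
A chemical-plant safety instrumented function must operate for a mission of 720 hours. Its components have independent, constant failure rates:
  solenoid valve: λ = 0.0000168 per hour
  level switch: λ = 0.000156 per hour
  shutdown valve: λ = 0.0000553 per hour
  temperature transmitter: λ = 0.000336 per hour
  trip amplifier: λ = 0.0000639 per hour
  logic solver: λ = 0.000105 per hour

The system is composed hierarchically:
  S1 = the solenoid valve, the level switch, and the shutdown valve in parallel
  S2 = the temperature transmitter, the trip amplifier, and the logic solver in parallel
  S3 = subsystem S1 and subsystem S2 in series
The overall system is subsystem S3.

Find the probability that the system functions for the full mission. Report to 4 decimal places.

R(solenoid valve) = exp(−0.0000168 × 720) = 0.987977
R(level switch) = exp(−0.000156 × 720) = 0.893758
R(shutdown valve) = exp(−0.0000553 × 720) = 0.960966
R(temperature transmitter) = exp(−0.000336 × 720) = 0.785119
R(trip amplifier) = exp(−0.0000639 × 720) = 0.955034
R(logic solver) = exp(−0.000105 × 720) = 0.927187
Parallel (solenoid valve, level switch, and shutdown valve): 1 − (1 − 0.987977)(1 − 0.893758)(1 − 0.960966) = 0.999950
Parallel (temperature transmitter, trip amplifier, and logic solver): 1 − (1 − 0.785119)(1 − 0.955034)(1 − 0.927187) = 0.999296
Series ([0.999950] and [0.999296]): 0.999950 × 0.999296 = 0.9992

0.9992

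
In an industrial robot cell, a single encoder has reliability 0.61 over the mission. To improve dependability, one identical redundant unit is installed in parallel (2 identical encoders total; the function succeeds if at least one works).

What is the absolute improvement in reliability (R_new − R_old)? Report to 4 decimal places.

0.2379

R_before = 0.61
R_after = 1 − (1 − 0.61)^2 = 0.8479
ΔR = 0.8479 − 0.61 = 0.2379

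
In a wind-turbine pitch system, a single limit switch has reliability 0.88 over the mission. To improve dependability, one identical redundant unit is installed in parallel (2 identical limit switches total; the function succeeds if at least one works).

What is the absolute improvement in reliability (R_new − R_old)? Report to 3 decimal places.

R_before = 0.88
R_after = 1 − (1 − 0.88)^2 = 0.986
ΔR = 0.986 − 0.88 = 0.106

0.106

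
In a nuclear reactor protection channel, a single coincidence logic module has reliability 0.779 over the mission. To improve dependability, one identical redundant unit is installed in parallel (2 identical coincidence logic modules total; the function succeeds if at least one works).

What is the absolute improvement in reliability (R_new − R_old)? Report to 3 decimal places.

0.172

R_before = 0.779
R_after = 1 − (1 − 0.779)^2 = 0.951
ΔR = 0.951 − 0.779 = 0.172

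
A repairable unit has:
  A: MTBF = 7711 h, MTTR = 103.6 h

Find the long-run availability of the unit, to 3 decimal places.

0.987

A(A) = MTBF/(MTBF+MTTR) = 7711/(7711+103.6) = 0.987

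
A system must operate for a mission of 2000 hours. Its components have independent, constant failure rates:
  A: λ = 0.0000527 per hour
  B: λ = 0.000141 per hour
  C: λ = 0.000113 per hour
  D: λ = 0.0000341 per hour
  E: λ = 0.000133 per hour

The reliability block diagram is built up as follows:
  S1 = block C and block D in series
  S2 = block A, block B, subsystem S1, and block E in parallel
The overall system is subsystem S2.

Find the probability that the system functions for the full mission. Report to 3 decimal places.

R(A) = exp(−0.0000527 × 2000) = 0.89996
R(B) = exp(−0.000141 × 2000) = 0.75427
R(C) = exp(−0.000113 × 2000) = 0.79772
R(D) = exp(−0.0000341 × 2000) = 0.93407
R(E) = exp(−0.000133 × 2000) = 0.76644
Series (C and D): 0.79772 × 0.93407 = 0.74513
Parallel (A, B, [0.74513], and E): 1 − (1 − 0.89996)(1 − 0.75427)(1 − 0.74513)(1 − 0.76644) = 0.999

0.999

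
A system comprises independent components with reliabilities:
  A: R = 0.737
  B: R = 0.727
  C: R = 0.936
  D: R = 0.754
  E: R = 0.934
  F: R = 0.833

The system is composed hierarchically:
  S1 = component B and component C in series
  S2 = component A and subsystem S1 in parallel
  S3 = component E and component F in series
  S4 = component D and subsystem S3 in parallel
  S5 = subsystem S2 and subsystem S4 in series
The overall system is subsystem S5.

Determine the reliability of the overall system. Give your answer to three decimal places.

0.866

Series (B and C): 0.72700 × 0.93600 = 0.68047
Parallel (A and [0.68047]): 1 − (1 − 0.73700)(1 − 0.68047) = 0.91596
Series (E and F): 0.93400 × 0.83300 = 0.77802
Parallel (D and [0.77802]): 1 − (1 − 0.75400)(1 − 0.77802) = 0.94539
Series ([0.91596] and [0.94539]): 0.91596 × 0.94539 = 0.866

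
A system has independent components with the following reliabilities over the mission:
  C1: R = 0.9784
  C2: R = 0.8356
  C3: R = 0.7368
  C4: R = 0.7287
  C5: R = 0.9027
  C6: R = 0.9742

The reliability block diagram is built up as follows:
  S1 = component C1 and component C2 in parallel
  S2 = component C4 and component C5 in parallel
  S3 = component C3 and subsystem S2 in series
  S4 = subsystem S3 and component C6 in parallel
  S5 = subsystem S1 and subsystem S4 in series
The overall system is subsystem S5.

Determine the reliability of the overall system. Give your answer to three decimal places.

Parallel (C1 and C2): 1 − (1 − 0.97840)(1 − 0.83560) = 0.99645
Parallel (C4 and C5): 1 − (1 − 0.72870)(1 − 0.90270) = 0.97360
Series (C3 and [0.97360]): 0.73680 × 0.97360 = 0.71735
Parallel ([0.71735] and C6): 1 − (1 − 0.71735)(1 − 0.97420) = 0.99271
Series ([0.99645] and [0.99271]): 0.99645 × 0.99271 = 0.989

0.989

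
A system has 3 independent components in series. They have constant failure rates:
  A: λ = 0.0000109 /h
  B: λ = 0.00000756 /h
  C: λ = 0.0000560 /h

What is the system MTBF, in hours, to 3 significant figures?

Series of exponential components: λ_sys = Σ λ_i
λ_sys = 0.0000109 + 0.00000756 + 0.0000560 = 7.4460e-05 /h
MTBF = 1 / λ_sys = 13400 h

13400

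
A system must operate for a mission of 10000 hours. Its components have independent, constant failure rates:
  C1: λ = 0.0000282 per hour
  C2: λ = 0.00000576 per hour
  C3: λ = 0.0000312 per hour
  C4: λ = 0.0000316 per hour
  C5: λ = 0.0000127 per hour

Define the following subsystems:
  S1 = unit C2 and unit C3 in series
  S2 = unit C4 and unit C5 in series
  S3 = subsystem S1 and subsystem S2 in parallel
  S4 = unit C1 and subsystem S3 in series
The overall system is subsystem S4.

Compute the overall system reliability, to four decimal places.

0.6709

R(C1) = exp(−0.0000282 × 10000) = 0.754274
R(C2) = exp(−0.00000576 × 10000) = 0.944027
R(C3) = exp(−0.0000312 × 10000) = 0.731982
R(C4) = exp(−0.0000316 × 10000) = 0.729059
R(C5) = exp(−0.0000127 × 10000) = 0.880734
Series (C2 and C3): 0.944027 × 0.731982 = 0.691011
Series (C4 and C5): 0.729059 × 0.880734 = 0.642107
Parallel ([0.691011] and [0.642107]): 1 − (1 − 0.691011)(1 − 0.642107) = 0.889415
Series (C1 and [0.889415]): 0.754274 × 0.889415 = 0.6709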